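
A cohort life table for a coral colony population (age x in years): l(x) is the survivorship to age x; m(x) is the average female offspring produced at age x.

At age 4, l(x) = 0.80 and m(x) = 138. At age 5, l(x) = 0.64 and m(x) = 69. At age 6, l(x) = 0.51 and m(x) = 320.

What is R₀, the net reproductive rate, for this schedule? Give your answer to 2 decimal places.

317.76

R₀ = Σ l(x) m(x):
  age 4: 0.80 × 138 = 110.4000
  age 5: 0.64 × 69 = 44.1600
  age 6: 0.51 × 320 = 163.2000
R₀ = 110.4000 + 44.1600 + 163.2000 = 317.7600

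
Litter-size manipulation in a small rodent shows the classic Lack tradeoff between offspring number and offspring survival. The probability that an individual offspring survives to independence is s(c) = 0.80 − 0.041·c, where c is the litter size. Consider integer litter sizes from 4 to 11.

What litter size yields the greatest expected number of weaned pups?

10

Expected weaned pups = c × s(c):
  c=4: 4 × 0.636 = 2.544
  c=5: 5 × 0.595 = 2.975
  c=6: 6 × 0.554 = 3.324
  c=7: 7 × 0.513 = 3.591
  c=8: 8 × 0.472 = 3.776
  c=9: 9 × 0.431 = 3.879
  c=10: 10 × 0.390 = 3.900
  c=11: 11 × 0.349 = 3.839
Maximum at c = 10 (3.900 weaned pups).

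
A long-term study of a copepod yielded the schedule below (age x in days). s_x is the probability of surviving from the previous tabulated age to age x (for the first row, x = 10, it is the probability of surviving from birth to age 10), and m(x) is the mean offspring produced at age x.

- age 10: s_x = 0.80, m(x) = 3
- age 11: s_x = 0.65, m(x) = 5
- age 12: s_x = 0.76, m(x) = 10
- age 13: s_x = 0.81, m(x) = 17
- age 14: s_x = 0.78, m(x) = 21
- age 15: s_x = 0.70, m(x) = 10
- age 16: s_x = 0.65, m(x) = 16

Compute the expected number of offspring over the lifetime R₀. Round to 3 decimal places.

Survivorship from birth: l_x = s_10·s_11·…·s_x.
  l_10 = 0.80000
  l_11 = 0.52000
  l_12 = 0.39520
  l_13 = 0.32011
  l_14 = 0.24969
  l_15 = 0.17478
  l_16 = 0.11361
R₀ = Σ l_x m(x):
  age 10: 0.80000 × 3 = 2.4000
  age 11: 0.52000 × 5 = 2.6000
  age 12: 0.39520 × 10 = 3.9520
  age 13: 0.32011 × 17 = 5.4419
  age 14: 0.24969 × 21 = 5.2435
  age 15: 0.17478 × 10 = 1.7478
  age 16: 0.11361 × 16 = 1.8178
R₀ = 2.4000 + 2.6000 + 3.9520 + 5.4419 + 5.2435 + 1.7478 + 1.8178 = 23.2029

23.203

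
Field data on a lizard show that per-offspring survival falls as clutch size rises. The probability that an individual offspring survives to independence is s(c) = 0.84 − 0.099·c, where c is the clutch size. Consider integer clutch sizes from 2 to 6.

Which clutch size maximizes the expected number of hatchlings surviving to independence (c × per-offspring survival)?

4

Expected hatchlings surviving to independence = c × s(c):
  c=2: 2 × 0.642 = 1.284
  c=3: 3 × 0.543 = 1.629
  c=4: 4 × 0.444 = 1.776
  c=5: 5 × 0.345 = 1.725
  c=6: 6 × 0.246 = 1.476
Maximum at c = 4 (1.776 hatchlings surviving to independence).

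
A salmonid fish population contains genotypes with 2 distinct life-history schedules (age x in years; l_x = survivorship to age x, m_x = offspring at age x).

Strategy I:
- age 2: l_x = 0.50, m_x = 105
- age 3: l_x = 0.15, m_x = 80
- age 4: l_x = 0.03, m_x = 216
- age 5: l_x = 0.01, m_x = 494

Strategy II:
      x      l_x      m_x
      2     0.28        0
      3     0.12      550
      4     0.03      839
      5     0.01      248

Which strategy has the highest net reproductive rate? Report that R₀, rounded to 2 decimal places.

Strategy I: R₀ = 0.50×105 + 0.15×80 + 0.03×216 + 0.01×494 = 75.9200
Strategy II: R₀ = 0.28×0 + 0.12×550 + 0.03×839 + 0.01×248 = 93.6500
Highest R₀: strategy II with 93.6500.

93.65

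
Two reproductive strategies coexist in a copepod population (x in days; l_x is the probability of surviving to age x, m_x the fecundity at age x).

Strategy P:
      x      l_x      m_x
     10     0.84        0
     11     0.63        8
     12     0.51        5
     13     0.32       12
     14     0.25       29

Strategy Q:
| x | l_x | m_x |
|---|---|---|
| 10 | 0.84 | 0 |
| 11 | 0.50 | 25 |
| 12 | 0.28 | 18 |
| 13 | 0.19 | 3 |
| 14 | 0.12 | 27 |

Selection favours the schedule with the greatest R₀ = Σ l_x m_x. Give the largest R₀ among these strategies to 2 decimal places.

21.35

Strategy P: R₀ = 0.84×0 + 0.63×8 + 0.51×5 + 0.32×12 + 0.25×29 = 18.6800
Strategy Q: R₀ = 0.84×0 + 0.50×25 + 0.28×18 + 0.19×3 + 0.12×27 = 21.3500
Highest R₀: strategy Q with 21.3500.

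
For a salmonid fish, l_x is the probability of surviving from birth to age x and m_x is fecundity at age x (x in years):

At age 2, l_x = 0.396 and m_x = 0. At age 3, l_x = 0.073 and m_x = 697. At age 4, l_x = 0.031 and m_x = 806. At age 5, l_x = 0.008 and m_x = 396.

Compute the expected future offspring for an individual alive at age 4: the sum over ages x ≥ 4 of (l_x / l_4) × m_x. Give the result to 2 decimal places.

l_4 = 0.031. Conditional survival from age 4 to x is l_x / l_4.
  x=4: (0.031/0.031) × 806 = 806.0000
  x=5: (0.008/0.031) × 396 = 102.1935
Sum = 806.0000 + 102.1935 = 908.1935

908.19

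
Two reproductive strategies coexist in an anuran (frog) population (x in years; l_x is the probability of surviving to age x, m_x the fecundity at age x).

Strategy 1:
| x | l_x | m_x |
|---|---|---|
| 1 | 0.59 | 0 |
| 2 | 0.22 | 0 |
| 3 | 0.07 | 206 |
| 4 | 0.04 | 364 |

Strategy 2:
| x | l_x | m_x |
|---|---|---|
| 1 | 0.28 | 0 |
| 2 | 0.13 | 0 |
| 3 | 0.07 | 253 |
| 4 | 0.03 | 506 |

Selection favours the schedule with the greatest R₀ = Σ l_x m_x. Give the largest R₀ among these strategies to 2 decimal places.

32.89

Strategy 1: R₀ = 0.59×0 + 0.22×0 + 0.07×206 + 0.04×364 = 28.9800
Strategy 2: R₀ = 0.28×0 + 0.13×0 + 0.07×253 + 0.03×506 = 32.8900
Highest R₀: strategy 2 with 32.8900.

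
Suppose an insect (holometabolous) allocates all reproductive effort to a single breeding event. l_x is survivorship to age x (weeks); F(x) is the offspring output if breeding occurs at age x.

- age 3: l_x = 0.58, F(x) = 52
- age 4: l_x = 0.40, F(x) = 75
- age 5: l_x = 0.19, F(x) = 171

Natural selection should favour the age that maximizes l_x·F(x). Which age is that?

Expected offspring if breeding at age x = l_x × F(x):
  age 3: 0.58 × 52 = 30.160
  age 4: 0.40 × 75 = 30.000
  age 5: 0.19 × 171 = 32.490
Maximum at age 5 (32.490).

5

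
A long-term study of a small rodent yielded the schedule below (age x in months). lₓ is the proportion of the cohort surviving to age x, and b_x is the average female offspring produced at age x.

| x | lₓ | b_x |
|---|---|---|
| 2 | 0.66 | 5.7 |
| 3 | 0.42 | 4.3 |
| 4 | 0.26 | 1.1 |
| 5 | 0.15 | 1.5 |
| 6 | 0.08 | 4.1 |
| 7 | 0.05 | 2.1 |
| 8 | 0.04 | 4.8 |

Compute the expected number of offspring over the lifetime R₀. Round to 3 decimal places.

6.704

R₀ = Σ lₓ b_x:
  age 2: 0.66 × 5.7 = 3.7620
  age 3: 0.42 × 4.3 = 1.8060
  age 4: 0.26 × 1.1 = 0.2860
  age 5: 0.15 × 1.5 = 0.2250
  age 6: 0.08 × 4.1 = 0.3280
  age 7: 0.05 × 2.1 = 0.1050
  age 8: 0.04 × 4.8 = 0.1920
R₀ = 3.7620 + 1.8060 + 0.2860 + 0.2250 + 0.3280 + 0.1050 + 0.1920 = 6.7040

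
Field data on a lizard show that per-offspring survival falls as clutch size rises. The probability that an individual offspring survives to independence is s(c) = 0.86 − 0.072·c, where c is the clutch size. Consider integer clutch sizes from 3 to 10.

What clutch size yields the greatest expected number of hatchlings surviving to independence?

Expected hatchlings surviving to independence = c × s(c):
  c=3: 3 × 0.644 = 1.932
  c=4: 4 × 0.572 = 2.288
  c=5: 5 × 0.500 = 2.500
  c=6: 6 × 0.428 = 2.568
  c=7: 7 × 0.356 = 2.492
  c=8: 8 × 0.284 = 2.272
  c=9: 9 × 0.212 = 1.908
  c=10: 10 × 0.140 = 1.400
Maximum at c = 6 (2.568 hatchlings surviving to independence).

6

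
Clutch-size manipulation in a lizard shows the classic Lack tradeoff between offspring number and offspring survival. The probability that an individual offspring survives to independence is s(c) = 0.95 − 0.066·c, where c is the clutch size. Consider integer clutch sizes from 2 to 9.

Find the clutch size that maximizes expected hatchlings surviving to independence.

Expected hatchlings surviving to independence = c × s(c):
  c=2: 2 × 0.818 = 1.636
  c=3: 3 × 0.752 = 2.256
  c=4: 4 × 0.686 = 2.744
  c=5: 5 × 0.620 = 3.100
  c=6: 6 × 0.554 = 3.324
  c=7: 7 × 0.488 = 3.416
  c=8: 8 × 0.422 = 3.376
  c=9: 9 × 0.356 = 3.204
Maximum at c = 7 (3.416 hatchlings surviving to independence).

7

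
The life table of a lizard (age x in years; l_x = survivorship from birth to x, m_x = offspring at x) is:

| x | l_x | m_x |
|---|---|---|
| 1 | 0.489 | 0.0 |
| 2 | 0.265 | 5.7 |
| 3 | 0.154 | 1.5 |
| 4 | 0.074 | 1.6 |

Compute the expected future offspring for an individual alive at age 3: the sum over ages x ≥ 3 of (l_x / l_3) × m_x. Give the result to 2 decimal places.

2.27

l_3 = 0.154. Conditional survival from age 3 to x is l_x / l_3.
  x=3: (0.154/0.154) × 1.5 = 1.5000
  x=4: (0.074/0.154) × 1.6 = 0.7688
Sum = 1.5000 + 0.7688 = 2.2688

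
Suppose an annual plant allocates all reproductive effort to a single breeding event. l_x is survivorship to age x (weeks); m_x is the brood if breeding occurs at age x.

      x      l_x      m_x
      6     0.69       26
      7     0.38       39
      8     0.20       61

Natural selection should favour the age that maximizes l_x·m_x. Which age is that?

Expected offspring if breeding at age x = l_x × m_x:
  age 6: 0.69 × 26 = 17.940
  age 7: 0.38 × 39 = 14.820
  age 8: 0.20 × 61 = 12.200
Maximum at age 6 (17.940).

6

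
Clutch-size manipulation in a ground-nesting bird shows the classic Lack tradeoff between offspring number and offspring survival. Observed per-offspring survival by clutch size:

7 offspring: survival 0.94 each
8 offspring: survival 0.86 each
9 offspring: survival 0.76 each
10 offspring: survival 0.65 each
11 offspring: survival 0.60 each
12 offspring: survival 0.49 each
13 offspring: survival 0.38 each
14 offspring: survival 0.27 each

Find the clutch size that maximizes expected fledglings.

Expected fledglings = c × s(c):
  c=7: 7 × 0.94 = 6.580
  c=8: 8 × 0.86 = 6.880
  c=9: 9 × 0.76 = 6.840
  c=10: 10 × 0.65 = 6.500
  c=11: 11 × 0.60 = 6.600
  c=12: 12 × 0.49 = 5.880
  c=13: 13 × 0.38 = 4.940
  c=14: 14 × 0.27 = 3.780
Maximum at c = 8 (6.880 fledglings).

8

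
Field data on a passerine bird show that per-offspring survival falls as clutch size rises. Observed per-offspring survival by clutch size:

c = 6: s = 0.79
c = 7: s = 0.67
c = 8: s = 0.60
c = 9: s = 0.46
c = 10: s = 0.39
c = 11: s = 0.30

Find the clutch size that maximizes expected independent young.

Expected independent young = c × s(c):
  c=6: 6 × 0.79 = 4.740
  c=7: 7 × 0.67 = 4.690
  c=8: 8 × 0.60 = 4.800
  c=9: 9 × 0.46 = 4.140
  c=10: 10 × 0.39 = 3.900
  c=11: 11 × 0.30 = 3.300
Maximum at c = 8 (4.800 independent young).

8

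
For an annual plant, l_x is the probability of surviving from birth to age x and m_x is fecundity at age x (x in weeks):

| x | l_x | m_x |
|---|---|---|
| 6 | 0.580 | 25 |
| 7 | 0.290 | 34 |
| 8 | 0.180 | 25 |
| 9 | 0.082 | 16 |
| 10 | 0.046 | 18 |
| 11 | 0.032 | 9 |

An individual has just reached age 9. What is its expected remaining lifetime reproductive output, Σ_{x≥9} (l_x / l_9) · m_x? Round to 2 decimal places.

29.61

l_9 = 0.082. Conditional survival from age 9 to x is l_x / l_9.
  x=9: (0.082/0.082) × 16 = 16.0000
  x=10: (0.046/0.082) × 18 = 10.0976
  x=11: (0.032/0.082) × 9 = 3.5122
Sum = 16.0000 + 10.0976 + 3.5122 = 29.6098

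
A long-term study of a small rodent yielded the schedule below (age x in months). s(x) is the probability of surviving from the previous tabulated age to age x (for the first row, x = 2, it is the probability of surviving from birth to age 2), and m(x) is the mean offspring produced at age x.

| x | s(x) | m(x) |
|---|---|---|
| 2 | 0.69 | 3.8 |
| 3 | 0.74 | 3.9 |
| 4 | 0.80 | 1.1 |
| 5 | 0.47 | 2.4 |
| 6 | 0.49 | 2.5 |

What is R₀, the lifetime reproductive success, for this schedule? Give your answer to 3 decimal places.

5.759

Survivorship from birth: l_x = s_2·s_3·…·s_x.
  l_2 = 0.69000
  l_3 = 0.51060
  l_4 = 0.40848
  l_5 = 0.19199
  l_6 = 0.09407
R₀ = Σ l_x m(x):
  age 2: 0.69000 × 3.8 = 2.6220
  age 3: 0.51060 × 3.9 = 1.9913
  age 4: 0.40848 × 1.1 = 0.4493
  age 5: 0.19199 × 2.4 = 0.4608
  age 6: 0.09407 × 2.5 = 0.2352
R₀ = 2.6220 + 1.9913 + 0.4493 + 0.4608 + 0.2352 = 5.7586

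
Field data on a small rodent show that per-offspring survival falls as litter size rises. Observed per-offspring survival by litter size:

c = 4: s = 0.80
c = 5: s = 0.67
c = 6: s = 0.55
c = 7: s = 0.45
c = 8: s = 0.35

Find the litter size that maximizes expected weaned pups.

Expected weaned pups = c × s(c):
  c=4: 4 × 0.80 = 3.200
  c=5: 5 × 0.67 = 3.350
  c=6: 6 × 0.55 = 3.300
  c=7: 7 × 0.45 = 3.150
  c=8: 8 × 0.35 = 2.800
Maximum at c = 5 (3.350 weaned pups).

5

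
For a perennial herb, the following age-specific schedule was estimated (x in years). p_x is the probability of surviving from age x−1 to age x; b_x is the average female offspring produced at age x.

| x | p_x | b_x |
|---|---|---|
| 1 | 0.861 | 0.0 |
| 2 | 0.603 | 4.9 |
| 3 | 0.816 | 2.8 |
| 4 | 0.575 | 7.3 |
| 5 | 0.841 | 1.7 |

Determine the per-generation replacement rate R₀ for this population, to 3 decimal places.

Survivorship from birth: l_x = p_1·p_2·…·p_x.
  l_1 = 0.86100
  l_2 = 0.51918
  l_3 = 0.42365
  l_4 = 0.24360
  l_5 = 0.20487
R₀ = Σ l_x b_x:
  age 1: 0.86100 × 0.0 = 0.0000
  age 2: 0.51918 × 4.9 = 2.5440
  age 3: 0.42365 × 2.8 = 1.1862
  age 4: 0.24360 × 7.3 = 1.7783
  age 5: 0.20487 × 1.7 = 0.3483
R₀ = 0.0000 + 2.5440 + 1.1862 + 1.7783 + 0.3483 = 5.8568

5.857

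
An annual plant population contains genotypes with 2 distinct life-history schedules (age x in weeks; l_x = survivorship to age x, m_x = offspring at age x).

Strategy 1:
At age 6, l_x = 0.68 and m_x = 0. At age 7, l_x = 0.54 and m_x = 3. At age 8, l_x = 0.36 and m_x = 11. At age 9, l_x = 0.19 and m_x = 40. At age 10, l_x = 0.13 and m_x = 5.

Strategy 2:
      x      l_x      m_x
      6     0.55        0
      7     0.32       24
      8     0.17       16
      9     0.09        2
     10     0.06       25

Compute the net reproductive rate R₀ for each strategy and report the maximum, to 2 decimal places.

13.83

Strategy 1: R₀ = 0.68×0 + 0.54×3 + 0.36×11 + 0.19×40 + 0.13×5 = 13.8300
Strategy 2: R₀ = 0.55×0 + 0.32×24 + 0.17×16 + 0.09×2 + 0.06×25 = 12.0800
Highest R₀: strategy 1 with 13.8300.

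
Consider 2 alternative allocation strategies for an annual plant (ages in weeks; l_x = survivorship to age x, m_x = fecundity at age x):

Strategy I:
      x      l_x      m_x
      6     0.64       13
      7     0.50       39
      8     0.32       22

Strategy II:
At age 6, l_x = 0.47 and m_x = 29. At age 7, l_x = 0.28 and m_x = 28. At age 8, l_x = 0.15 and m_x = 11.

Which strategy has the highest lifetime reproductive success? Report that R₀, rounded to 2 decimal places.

34.86

Strategy I: R₀ = 0.64×13 + 0.50×39 + 0.32×22 = 34.8600
Strategy II: R₀ = 0.47×29 + 0.28×28 + 0.15×11 = 23.1200
Highest R₀: strategy I with 34.8600.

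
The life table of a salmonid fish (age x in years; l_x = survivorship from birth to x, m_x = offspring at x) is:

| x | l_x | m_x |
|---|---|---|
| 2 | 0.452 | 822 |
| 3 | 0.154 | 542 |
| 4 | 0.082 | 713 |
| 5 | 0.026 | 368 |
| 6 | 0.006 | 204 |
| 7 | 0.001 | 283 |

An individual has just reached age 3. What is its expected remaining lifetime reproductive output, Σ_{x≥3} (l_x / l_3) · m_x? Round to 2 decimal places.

l_3 = 0.154. Conditional survival from age 3 to x is l_x / l_3.
  x=3: (0.154/0.154) × 542 = 542.0000
  x=4: (0.082/0.154) × 713 = 379.6494
  x=5: (0.026/0.154) × 368 = 62.1299
  x=6: (0.006/0.154) × 204 = 7.9481
  x=7: (0.001/0.154) × 283 = 1.8377
Sum = 542.0000 + 379.6494 + 62.1299 + 7.9481 + 1.8377 = 993.5649

993.56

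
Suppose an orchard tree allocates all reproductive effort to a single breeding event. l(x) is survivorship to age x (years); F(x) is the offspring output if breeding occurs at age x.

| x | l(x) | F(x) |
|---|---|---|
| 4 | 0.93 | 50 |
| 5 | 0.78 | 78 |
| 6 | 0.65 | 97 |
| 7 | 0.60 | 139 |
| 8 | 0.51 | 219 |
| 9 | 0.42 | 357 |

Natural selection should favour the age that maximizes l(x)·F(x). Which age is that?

9

Expected offspring if breeding at age x = l(x) × F(x):
  age 4: 0.93 × 50 = 46.500
  age 5: 0.78 × 78 = 60.840
  age 6: 0.65 × 97 = 63.050
  age 7: 0.60 × 139 = 83.400
  age 8: 0.51 × 219 = 111.690
  age 9: 0.42 × 357 = 149.940
Maximum at age 9 (149.940).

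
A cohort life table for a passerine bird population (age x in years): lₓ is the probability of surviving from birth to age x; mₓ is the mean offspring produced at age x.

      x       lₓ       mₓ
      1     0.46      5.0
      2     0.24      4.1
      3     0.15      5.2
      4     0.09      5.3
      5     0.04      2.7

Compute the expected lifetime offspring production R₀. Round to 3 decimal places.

R₀ = Σ lₓ mₓ:
  age 1: 0.46 × 5.0 = 2.3000
  age 2: 0.24 × 4.1 = 0.9840
  age 3: 0.15 × 5.2 = 0.7800
  age 4: 0.09 × 5.3 = 0.4770
  age 5: 0.04 × 2.7 = 0.1080
R₀ = 2.3000 + 0.9840 + 0.7800 + 0.4770 + 0.1080 = 4.6490

4.649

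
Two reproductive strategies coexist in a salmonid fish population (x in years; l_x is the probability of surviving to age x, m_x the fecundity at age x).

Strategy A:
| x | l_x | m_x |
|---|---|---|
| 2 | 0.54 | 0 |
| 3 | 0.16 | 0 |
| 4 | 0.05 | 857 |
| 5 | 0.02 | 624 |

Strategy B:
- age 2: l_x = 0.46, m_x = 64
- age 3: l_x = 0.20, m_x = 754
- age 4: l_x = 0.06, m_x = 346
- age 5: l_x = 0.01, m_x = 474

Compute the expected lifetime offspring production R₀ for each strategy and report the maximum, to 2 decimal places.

Strategy A: R₀ = 0.54×0 + 0.16×0 + 0.05×857 + 0.02×624 = 55.3300
Strategy B: R₀ = 0.46×64 + 0.20×754 + 0.06×346 + 0.01×474 = 205.7400
Highest R₀: strategy B with 205.7400.

205.74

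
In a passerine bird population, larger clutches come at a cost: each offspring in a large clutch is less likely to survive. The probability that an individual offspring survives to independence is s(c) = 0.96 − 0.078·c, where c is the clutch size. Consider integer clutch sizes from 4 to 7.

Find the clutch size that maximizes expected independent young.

6

Expected independent young = c × s(c):
  c=4: 4 × 0.648 = 2.592
  c=5: 5 × 0.570 = 2.850
  c=6: 6 × 0.492 = 2.952
  c=7: 7 × 0.414 = 2.898
Maximum at c = 6 (2.952 independent young).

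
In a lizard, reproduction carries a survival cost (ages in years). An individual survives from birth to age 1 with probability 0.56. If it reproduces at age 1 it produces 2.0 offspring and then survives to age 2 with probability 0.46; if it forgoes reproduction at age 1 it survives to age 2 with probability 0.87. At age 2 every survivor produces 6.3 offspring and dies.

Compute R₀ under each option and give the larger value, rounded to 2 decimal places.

breed at age 1: R₀ = 0.56 × (2.0 + 0.46 × 6.3) = 0.56 × 4.8980 = 2.7429
delay to age 2: R₀ = 0.56 × (0.87 × 6.3) = 0.56 × 5.4810 = 3.0694
Higher: delay to age 2 (3.0694).

3.07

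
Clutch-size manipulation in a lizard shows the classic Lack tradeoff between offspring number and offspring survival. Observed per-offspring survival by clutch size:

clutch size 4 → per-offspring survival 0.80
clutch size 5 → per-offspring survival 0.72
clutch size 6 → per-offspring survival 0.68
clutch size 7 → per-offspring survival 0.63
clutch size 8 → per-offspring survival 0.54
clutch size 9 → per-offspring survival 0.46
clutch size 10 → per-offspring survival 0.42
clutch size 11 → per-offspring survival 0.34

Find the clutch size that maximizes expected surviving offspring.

Expected surviving offspring = c × s(c):
  c=4: 4 × 0.80 = 3.200
  c=5: 5 × 0.72 = 3.600
  c=6: 6 × 0.68 = 4.080
  c=7: 7 × 0.63 = 4.410
  c=8: 8 × 0.54 = 4.320
  c=9: 9 × 0.46 = 4.140
  c=10: 10 × 0.42 = 4.200
  c=11: 11 × 0.34 = 3.740
Maximum at c = 7 (4.410 surviving offspring).

7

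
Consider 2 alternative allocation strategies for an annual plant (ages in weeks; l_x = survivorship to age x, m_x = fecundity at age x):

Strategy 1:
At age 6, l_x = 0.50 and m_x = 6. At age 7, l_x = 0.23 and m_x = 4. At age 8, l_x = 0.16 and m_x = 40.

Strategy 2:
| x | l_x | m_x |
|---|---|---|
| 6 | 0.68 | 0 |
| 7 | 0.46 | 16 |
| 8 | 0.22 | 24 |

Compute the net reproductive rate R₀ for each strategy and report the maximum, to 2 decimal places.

Strategy 1: R₀ = 0.50×6 + 0.23×4 + 0.16×40 = 10.3200
Strategy 2: R₀ = 0.68×0 + 0.46×16 + 0.22×24 = 12.6400
Highest R₀: strategy 2 with 12.6400.

12.64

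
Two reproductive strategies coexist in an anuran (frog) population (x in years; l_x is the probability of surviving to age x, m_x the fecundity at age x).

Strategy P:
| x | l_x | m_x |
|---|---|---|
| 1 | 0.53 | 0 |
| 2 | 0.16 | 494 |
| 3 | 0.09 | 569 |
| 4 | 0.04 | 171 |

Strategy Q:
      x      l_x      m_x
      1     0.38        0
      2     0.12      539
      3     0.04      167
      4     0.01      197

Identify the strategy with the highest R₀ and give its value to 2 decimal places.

137.09

Strategy P: R₀ = 0.53×0 + 0.16×494 + 0.09×569 + 0.04×171 = 137.0900
Strategy Q: R₀ = 0.38×0 + 0.12×539 + 0.04×167 + 0.01×197 = 73.3300
Highest R₀: strategy P with 137.0900.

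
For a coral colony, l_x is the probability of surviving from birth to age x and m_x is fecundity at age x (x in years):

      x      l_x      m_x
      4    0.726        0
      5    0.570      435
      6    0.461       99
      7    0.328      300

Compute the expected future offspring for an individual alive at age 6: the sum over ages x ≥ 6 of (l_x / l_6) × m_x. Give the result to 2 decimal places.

312.45

l_6 = 0.461. Conditional survival from age 6 to x is l_x / l_6.
  x=6: (0.461/0.461) × 99 = 99.0000
  x=7: (0.328/0.461) × 300 = 213.4490
Sum = 99.0000 + 213.4490 = 312.4490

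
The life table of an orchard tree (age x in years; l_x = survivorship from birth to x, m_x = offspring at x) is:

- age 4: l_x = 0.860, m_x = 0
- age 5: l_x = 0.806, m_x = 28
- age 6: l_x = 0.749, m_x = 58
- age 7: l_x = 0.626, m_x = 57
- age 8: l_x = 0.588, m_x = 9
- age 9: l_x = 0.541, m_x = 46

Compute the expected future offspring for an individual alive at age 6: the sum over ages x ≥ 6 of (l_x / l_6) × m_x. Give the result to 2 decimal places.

145.93

l_6 = 0.749. Conditional survival from age 6 to x is l_x / l_6.
  x=6: (0.749/0.749) × 58 = 58.0000
  x=7: (0.626/0.749) × 57 = 47.6395
  x=8: (0.588/0.749) × 9 = 7.0654
  x=9: (0.541/0.749) × 46 = 33.2256
Sum = 58.0000 + 47.6395 + 7.0654 + 33.2256 = 145.9306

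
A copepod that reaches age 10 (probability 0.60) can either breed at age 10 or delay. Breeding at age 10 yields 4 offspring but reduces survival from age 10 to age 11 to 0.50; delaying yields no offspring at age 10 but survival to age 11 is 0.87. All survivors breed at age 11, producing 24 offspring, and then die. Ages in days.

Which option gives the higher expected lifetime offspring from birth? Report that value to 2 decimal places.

12.53

breed at age 10: R₀ = 0.60 × (4 + 0.50 × 24) = 0.60 × 16.0000 = 9.6000
delay to age 11: R₀ = 0.60 × (0.87 × 24) = 0.60 × 20.8800 = 12.5280
Higher: delay to age 11 (12.5280).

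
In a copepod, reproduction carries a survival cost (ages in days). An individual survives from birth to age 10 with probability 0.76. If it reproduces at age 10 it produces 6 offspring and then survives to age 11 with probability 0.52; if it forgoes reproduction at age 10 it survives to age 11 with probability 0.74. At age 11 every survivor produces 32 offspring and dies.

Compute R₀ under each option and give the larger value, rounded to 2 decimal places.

breed at age 10: R₀ = 0.76 × (6 + 0.52 × 32) = 0.76 × 22.6400 = 17.2064
delay to age 11: R₀ = 0.76 × (0.74 × 32) = 0.76 × 23.6800 = 17.9968
Higher: delay to age 11 (17.9968).

18.00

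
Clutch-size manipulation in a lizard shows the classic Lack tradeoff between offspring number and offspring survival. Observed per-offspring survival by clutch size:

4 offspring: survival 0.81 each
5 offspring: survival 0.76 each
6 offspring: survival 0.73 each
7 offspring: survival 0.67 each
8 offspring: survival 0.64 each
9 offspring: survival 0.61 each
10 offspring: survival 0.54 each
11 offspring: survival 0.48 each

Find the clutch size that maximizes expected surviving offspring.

Expected surviving offspring = c × s(c):
  c=4: 4 × 0.81 = 3.240
  c=5: 5 × 0.76 = 3.800
  c=6: 6 × 0.73 = 4.380
  c=7: 7 × 0.67 = 4.690
  c=8: 8 × 0.64 = 5.120
  c=9: 9 × 0.61 = 5.490
  c=10: 10 × 0.54 = 5.400
  c=11: 11 × 0.48 = 5.280
Maximum at c = 9 (5.490 surviving offspring).

9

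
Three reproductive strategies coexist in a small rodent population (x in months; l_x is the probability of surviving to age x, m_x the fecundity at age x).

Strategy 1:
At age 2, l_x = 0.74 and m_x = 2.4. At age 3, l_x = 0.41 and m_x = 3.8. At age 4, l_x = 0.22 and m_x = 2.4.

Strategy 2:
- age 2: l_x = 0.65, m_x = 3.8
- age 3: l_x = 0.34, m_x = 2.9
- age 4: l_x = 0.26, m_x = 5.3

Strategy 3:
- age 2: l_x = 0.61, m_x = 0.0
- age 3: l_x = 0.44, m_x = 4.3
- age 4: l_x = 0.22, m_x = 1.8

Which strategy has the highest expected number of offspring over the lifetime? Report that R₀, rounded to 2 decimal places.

Strategy 1: R₀ = 0.74×2.4 + 0.41×3.8 + 0.22×2.4 = 3.8620
Strategy 2: R₀ = 0.65×3.8 + 0.34×2.9 + 0.26×5.3 = 4.8340
Strategy 3: R₀ = 0.61×0.0 + 0.44×4.3 + 0.22×1.8 = 2.2880
Highest R₀: strategy 2 with 4.8340.

4.83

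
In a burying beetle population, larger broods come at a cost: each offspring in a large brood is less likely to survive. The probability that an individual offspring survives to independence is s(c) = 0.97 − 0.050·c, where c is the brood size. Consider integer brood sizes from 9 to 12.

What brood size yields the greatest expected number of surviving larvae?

Expected surviving larvae = c × s(c):
  c=9: 9 × 0.520 = 4.680
  c=10: 10 × 0.470 = 4.700
  c=11: 11 × 0.420 = 4.620
  c=12: 12 × 0.370 = 4.440
Maximum at c = 10 (4.700 surviving larvae).

10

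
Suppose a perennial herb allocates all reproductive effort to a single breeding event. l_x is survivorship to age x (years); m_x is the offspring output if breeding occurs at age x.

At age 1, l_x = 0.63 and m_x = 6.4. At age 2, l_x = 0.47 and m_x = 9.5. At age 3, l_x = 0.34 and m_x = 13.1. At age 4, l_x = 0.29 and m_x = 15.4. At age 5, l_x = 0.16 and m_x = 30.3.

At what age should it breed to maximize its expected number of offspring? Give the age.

5

Expected offspring if breeding at age x = l_x × m_x:
  age 1: 0.63 × 6.4 = 4.032
  age 2: 0.47 × 9.5 = 4.465
  age 3: 0.34 × 13.1 = 4.454
  age 4: 0.29 × 15.4 = 4.466
  age 5: 0.16 × 30.3 = 4.848
Maximum at age 5 (4.848).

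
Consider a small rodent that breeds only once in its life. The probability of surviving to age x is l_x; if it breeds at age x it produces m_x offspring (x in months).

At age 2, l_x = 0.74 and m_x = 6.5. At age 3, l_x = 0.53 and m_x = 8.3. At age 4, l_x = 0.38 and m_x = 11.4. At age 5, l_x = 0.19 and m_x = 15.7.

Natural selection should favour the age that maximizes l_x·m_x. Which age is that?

2

Expected offspring if breeding at age x = l_x × m_x:
  age 2: 0.74 × 6.5 = 4.810
  age 3: 0.53 × 8.3 = 4.399
  age 4: 0.38 × 11.4 = 4.332
  age 5: 0.19 × 15.7 = 2.983
Maximum at age 2 (4.810).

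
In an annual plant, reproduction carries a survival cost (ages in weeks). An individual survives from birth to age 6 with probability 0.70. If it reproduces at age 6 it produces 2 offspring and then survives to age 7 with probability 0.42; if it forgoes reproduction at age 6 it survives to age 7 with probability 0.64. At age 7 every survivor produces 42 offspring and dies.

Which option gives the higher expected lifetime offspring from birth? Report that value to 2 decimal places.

18.82

breed at age 6: R₀ = 0.70 × (2 + 0.42 × 42) = 0.70 × 19.6400 = 13.7480
delay to age 7: R₀ = 0.70 × (0.64 × 42) = 0.70 × 26.8800 = 18.8160
Higher: delay to age 7 (18.8160).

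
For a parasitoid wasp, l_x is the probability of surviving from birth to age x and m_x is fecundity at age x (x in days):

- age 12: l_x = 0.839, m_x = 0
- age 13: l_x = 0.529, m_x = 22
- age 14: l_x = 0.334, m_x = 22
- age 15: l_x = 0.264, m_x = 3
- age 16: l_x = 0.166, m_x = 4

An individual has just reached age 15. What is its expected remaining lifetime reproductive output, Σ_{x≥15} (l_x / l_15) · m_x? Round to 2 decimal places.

5.52

l_15 = 0.264. Conditional survival from age 15 to x is l_x / l_15.
  x=15: (0.264/0.264) × 3 = 3.0000
  x=16: (0.166/0.264) × 4 = 2.5152
Sum = 3.0000 + 2.5152 = 5.5152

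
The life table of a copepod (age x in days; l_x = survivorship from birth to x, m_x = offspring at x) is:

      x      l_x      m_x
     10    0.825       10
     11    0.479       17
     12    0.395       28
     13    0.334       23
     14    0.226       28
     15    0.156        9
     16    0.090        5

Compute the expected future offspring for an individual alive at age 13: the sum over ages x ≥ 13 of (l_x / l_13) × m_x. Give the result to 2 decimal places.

47.50

l_13 = 0.334. Conditional survival from age 13 to x is l_x / l_13.
  x=13: (0.334/0.334) × 23 = 23.0000
  x=14: (0.226/0.334) × 28 = 18.9461
  x=15: (0.156/0.334) × 9 = 4.2036
  x=16: (0.090/0.334) × 5 = 1.3473
Sum = 23.0000 + 18.9461 + 4.2036 + 1.3473 = 47.4970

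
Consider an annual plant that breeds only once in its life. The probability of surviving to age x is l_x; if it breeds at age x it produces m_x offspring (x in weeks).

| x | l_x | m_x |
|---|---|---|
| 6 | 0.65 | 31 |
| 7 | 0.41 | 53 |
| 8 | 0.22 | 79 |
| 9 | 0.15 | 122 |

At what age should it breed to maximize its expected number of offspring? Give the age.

Expected offspring if breeding at age x = l_x × m_x:
  age 6: 0.65 × 31 = 20.150
  age 7: 0.41 × 53 = 21.730
  age 8: 0.22 × 79 = 17.380
  age 9: 0.15 × 122 = 18.300
Maximum at age 7 (21.730).

7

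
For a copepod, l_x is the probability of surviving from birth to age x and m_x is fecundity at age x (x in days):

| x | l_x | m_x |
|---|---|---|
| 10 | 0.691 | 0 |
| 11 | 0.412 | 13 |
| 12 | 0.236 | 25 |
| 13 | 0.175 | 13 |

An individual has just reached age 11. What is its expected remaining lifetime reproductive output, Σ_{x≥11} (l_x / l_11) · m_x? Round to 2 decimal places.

32.84

l_11 = 0.412. Conditional survival from age 11 to x is l_x / l_11.
  x=11: (0.412/0.412) × 13 = 13.0000
  x=12: (0.236/0.412) × 25 = 14.3204
  x=13: (0.175/0.412) × 13 = 5.5218
Sum = 13.0000 + 14.3204 + 5.5218 = 32.8422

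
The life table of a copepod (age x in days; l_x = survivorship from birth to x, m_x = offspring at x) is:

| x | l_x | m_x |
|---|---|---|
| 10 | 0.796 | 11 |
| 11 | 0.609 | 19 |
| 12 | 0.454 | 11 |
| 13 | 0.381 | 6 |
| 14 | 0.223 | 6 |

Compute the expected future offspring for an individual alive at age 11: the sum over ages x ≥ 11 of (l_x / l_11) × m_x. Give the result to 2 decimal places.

33.15

l_11 = 0.609. Conditional survival from age 11 to x is l_x / l_11.
  x=11: (0.609/0.609) × 19 = 19.0000
  x=12: (0.454/0.609) × 11 = 8.2003
  x=13: (0.381/0.609) × 6 = 3.7537
  x=14: (0.223/0.609) × 6 = 2.1970
Sum = 19.0000 + 8.2003 + 3.7537 + 2.1970 = 33.1511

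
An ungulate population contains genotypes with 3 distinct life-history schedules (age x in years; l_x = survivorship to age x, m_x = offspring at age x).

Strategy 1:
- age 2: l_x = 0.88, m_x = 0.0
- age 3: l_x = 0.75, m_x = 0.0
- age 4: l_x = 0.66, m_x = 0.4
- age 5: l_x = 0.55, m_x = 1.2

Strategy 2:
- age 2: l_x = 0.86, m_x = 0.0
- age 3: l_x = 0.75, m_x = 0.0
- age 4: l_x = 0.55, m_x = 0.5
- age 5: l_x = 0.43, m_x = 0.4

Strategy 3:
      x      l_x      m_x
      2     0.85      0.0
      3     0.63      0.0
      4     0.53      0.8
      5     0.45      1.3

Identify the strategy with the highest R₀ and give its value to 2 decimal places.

1.01

Strategy 1: R₀ = 0.88×0.0 + 0.75×0.0 + 0.66×0.4 + 0.55×1.2 = 0.9240
Strategy 2: R₀ = 0.86×0.0 + 0.75×0.0 + 0.55×0.5 + 0.43×0.4 = 0.4470
Strategy 3: R₀ = 0.85×0.0 + 0.63×0.0 + 0.53×0.8 + 0.45×1.3 = 1.0090
Highest R₀: strategy 3 with 1.0090.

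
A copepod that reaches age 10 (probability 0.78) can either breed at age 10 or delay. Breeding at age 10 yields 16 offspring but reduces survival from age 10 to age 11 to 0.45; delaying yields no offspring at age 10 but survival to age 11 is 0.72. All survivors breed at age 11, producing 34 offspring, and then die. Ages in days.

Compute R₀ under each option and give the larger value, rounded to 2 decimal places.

breed at age 10: R₀ = 0.78 × (16 + 0.45 × 34) = 0.78 × 31.3000 = 24.4140
delay to age 11: R₀ = 0.78 × (0.72 × 34) = 0.78 × 24.4800 = 19.0944
Higher: breed at age 10 (24.4140).

24.41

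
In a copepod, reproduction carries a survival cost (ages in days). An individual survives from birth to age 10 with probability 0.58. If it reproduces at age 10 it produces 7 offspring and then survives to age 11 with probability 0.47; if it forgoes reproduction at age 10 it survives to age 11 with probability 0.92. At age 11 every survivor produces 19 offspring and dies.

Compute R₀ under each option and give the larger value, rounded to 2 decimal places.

10.14

breed at age 10: R₀ = 0.58 × (7 + 0.47 × 19) = 0.58 × 15.9300 = 9.2394
delay to age 11: R₀ = 0.58 × (0.92 × 19) = 0.58 × 17.4800 = 10.1384
Higher: delay to age 11 (10.1384).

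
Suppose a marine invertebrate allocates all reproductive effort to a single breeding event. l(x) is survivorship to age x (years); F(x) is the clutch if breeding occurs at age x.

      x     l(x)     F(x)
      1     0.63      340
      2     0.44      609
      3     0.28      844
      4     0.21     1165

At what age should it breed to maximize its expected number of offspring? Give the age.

2

Expected offspring if breeding at age x = l(x) × F(x):
  age 1: 0.63 × 340 = 214.200
  age 2: 0.44 × 609 = 267.960
  age 3: 0.28 × 844 = 236.320
  age 4: 0.21 × 1165 = 244.650
Maximum at age 2 (267.960).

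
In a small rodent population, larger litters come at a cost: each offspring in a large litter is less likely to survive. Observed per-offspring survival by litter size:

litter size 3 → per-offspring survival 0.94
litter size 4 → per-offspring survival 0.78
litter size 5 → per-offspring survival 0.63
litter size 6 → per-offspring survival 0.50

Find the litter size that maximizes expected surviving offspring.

5

Expected surviving offspring = c × s(c):
  c=3: 3 × 0.94 = 2.820
  c=4: 4 × 0.78 = 3.120
  c=5: 5 × 0.63 = 3.150
  c=6: 6 × 0.50 = 3.000
Maximum at c = 5 (3.150 surviving offspring).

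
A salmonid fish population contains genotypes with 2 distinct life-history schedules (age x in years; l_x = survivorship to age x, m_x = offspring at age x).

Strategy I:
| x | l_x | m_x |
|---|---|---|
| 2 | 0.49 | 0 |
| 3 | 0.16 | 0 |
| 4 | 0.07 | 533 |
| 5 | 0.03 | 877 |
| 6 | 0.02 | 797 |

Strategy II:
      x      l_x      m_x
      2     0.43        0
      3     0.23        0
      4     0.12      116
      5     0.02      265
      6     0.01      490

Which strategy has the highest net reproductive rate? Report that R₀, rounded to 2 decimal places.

79.56

Strategy I: R₀ = 0.49×0 + 0.16×0 + 0.07×533 + 0.03×877 + 0.02×797 = 79.5600
Strategy II: R₀ = 0.43×0 + 0.23×0 + 0.12×116 + 0.02×265 + 0.01×490 = 24.1200
Highest R₀: strategy I with 79.5600.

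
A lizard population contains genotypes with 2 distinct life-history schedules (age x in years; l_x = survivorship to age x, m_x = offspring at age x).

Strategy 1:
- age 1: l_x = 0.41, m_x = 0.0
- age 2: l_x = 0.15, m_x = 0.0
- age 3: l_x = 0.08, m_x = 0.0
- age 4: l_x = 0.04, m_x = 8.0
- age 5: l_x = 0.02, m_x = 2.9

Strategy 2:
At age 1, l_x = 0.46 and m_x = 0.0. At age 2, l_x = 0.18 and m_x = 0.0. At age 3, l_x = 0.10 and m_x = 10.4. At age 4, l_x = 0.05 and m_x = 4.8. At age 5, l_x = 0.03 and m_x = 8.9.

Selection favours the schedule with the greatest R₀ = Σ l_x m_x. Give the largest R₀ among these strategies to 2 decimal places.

1.55

Strategy 1: R₀ = 0.41×0.0 + 0.15×0.0 + 0.08×0.0 + 0.04×8.0 + 0.02×2.9 = 0.3780
Strategy 2: R₀ = 0.46×0.0 + 0.18×0.0 + 0.10×10.4 + 0.05×4.8 + 0.03×8.9 = 1.5470
Highest R₀: strategy 2 with 1.5470.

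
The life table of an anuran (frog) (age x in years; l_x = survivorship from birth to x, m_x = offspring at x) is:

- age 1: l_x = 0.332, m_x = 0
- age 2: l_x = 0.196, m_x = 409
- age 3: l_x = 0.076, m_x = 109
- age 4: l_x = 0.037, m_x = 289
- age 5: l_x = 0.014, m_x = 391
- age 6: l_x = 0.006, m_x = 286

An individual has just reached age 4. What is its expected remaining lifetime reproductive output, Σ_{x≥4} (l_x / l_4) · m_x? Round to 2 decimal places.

l_4 = 0.037. Conditional survival from age 4 to x is l_x / l_4.
  x=4: (0.037/0.037) × 289 = 289.0000
  x=5: (0.014/0.037) × 391 = 147.9459
  x=6: (0.006/0.037) × 286 = 46.3784
Sum = 289.0000 + 147.9459 + 46.3784 = 483.3243

483.32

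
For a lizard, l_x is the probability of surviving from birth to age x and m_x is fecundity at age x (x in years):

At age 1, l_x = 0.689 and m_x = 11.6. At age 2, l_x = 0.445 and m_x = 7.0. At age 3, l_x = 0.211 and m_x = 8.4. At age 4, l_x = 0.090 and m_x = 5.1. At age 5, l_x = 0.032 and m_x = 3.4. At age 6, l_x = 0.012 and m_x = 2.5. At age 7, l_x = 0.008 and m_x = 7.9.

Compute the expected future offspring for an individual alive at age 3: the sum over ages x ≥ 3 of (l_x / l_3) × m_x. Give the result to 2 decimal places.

11.53

l_3 = 0.211. Conditional survival from age 3 to x is l_x / l_3.
  x=3: (0.211/0.211) × 8.4 = 8.4000
  x=4: (0.090/0.211) × 5.1 = 2.1754
  x=5: (0.032/0.211) × 3.4 = 0.5156
  x=6: (0.012/0.211) × 2.5 = 0.1422
  x=7: (0.008/0.211) × 7.9 = 0.2995
Sum = 8.4000 + 2.1754 + 0.5156 + 0.1422 + 0.2995 = 11.5327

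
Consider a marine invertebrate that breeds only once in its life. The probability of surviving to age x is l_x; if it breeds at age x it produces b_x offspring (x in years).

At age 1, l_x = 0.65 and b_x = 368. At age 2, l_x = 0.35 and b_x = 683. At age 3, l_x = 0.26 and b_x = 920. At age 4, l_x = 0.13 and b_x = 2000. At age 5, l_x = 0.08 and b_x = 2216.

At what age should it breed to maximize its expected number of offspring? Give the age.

4

Expected offspring if breeding at age x = l_x × b_x:
  age 1: 0.65 × 368 = 239.200
  age 2: 0.35 × 683 = 239.050
  age 3: 0.26 × 920 = 239.200
  age 4: 0.13 × 2000 = 260.000
  age 5: 0.08 × 2216 = 177.280
Maximum at age 4 (260.000).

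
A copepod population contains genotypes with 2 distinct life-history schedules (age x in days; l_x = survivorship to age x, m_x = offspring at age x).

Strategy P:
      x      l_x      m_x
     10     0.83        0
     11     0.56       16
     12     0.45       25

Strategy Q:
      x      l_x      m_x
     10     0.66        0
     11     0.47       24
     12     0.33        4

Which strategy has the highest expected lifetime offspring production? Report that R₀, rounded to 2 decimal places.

20.21

Strategy P: R₀ = 0.83×0 + 0.56×16 + 0.45×25 = 20.2100
Strategy Q: R₀ = 0.66×0 + 0.47×24 + 0.33×4 = 12.6000
Highest R₀: strategy P with 20.2100.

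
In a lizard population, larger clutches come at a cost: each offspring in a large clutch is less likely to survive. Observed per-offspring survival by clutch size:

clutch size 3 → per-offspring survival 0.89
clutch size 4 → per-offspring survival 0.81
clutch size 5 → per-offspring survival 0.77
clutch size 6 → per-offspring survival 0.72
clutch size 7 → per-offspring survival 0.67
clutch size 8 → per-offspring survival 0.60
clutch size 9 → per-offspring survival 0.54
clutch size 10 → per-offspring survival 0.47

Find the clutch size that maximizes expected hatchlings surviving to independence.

9

Expected hatchlings surviving to independence = c × s(c):
  c=3: 3 × 0.89 = 2.670
  c=4: 4 × 0.81 = 3.240
  c=5: 5 × 0.77 = 3.850
  c=6: 6 × 0.72 = 4.320
  c=7: 7 × 0.67 = 4.690
  c=8: 8 × 0.60 = 4.800
  c=9: 9 × 0.54 = 4.860
  c=10: 10 × 0.47 = 4.700
Maximum at c = 9 (4.860 hatchlings surviving to independence).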